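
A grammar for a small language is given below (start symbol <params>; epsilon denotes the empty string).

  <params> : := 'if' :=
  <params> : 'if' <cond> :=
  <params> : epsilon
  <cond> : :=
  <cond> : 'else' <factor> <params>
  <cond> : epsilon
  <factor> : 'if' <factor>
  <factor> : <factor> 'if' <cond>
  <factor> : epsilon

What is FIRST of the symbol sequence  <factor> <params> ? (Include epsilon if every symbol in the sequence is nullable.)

{ 'if', :=, epsilon }

Add FIRST(<factor>)\{epsilon} = { 'if' }; <factor> is nullable, continue.
Add FIRST(<params>)\{epsilon} = { 'if', := }; <params> is nullable, continue.
Every symbol is nullable, so include epsilon.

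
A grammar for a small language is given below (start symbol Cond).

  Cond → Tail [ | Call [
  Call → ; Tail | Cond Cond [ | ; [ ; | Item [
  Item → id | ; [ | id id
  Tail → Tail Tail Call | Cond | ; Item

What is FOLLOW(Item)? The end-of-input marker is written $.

In Call → Item [: add FIRST([) = { [ }.
In Tail → ; Item: Item is at the end, add FOLLOW(Tail) = { ;, [, id }.
Union: FOLLOW(Item) = { ;, [, id }.

{ ;, [, id }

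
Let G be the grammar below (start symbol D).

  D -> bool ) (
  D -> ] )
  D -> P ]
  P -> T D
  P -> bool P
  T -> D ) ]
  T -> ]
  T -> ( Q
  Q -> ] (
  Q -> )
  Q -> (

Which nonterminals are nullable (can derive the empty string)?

No nonterminal has an empty production or an RHS whose symbols are all nullable.

{ } (none)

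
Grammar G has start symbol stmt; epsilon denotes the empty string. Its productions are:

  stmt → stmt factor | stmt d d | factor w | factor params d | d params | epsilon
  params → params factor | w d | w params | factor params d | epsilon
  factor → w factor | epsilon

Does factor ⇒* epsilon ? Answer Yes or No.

Yes

factor has an epsilon-production, so factor ⇒ epsilon.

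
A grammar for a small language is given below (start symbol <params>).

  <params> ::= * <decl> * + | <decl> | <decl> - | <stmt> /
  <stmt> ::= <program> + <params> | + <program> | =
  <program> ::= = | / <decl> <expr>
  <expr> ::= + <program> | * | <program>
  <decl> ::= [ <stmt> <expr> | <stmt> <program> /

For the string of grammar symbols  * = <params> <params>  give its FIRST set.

* is a terminal; add {*} and stop.

{ * }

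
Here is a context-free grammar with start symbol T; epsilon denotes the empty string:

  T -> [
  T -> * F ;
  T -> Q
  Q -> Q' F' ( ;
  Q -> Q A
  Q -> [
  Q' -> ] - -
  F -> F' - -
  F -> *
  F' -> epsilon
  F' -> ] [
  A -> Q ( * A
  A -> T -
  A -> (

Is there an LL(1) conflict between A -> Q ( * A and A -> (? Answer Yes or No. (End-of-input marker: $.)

No

FIRST(Q ( * A) = { [, ] } and FIRST(() = { ( }.
The FIRST sets are disjoint and neither alternative is nullable — no conflict.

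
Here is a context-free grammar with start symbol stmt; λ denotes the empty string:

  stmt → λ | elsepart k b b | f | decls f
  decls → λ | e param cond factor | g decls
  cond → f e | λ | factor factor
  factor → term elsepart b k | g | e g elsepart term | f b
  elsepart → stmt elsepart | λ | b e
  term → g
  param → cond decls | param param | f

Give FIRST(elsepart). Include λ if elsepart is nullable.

From elsepart → stmt elsepart: stmt, elsepart nullable, take FIRST(stmt) ∪ FIRST(elsepart) = { b, e, f, g, k }; also λ since the whole RHS is nullable.
elsepart → λ contributes λ.
elsepart → b e contributes {b}.
Union: FIRST(elsepart) = { b, e, f, g, k, λ }.

{ b, e, f, g, k, λ }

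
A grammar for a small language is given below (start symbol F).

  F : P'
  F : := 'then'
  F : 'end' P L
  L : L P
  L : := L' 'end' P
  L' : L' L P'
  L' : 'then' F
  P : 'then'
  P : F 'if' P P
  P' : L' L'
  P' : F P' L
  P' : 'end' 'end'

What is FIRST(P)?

P : 'then' contributes {'then'}.
From P : F 'if' P P: add FIRST(F) = { 'end', 'then', := }.
Union: FIRST(P) = { 'end', 'then', := }.

{ 'end', 'then', := }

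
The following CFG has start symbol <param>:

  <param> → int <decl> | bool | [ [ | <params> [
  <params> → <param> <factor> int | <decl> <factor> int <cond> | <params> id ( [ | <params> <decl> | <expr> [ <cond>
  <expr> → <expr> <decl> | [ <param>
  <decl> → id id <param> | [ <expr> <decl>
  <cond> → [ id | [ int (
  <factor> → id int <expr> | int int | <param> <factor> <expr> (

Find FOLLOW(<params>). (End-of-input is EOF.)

In <param> → <params> [: add FIRST([) = { [ }.
In <params> → <params> id ( [: add FIRST(id ( [) = { id }.
In <params> → <params> <decl>: add FIRST(<decl>) = { [, id }.
Union: FOLLOW(<params>) = { [, id }.

{ [, id }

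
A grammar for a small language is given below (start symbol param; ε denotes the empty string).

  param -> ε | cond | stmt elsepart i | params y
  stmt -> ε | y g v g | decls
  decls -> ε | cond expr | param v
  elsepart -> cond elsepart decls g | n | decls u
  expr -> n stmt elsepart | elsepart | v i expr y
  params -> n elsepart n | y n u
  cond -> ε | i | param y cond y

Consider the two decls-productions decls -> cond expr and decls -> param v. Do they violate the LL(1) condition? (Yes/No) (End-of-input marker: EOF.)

FIRST(cond expr) = { i, n, u, v, y } and FIRST(param v) = { i, n, u, v, y }.
Both contain i, so the two alternatives are not disjoint — LL(1) conflict.

Yes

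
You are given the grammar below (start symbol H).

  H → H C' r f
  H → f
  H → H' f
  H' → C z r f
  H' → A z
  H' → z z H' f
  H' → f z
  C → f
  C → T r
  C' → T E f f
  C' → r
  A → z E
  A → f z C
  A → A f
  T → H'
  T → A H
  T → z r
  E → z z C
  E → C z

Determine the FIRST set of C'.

From C' → T E f f: add FIRST(T) = { f, z }.
C' → r contributes {r}.
Union: FIRST(C') = { f, r, z }.

{ f, r, z }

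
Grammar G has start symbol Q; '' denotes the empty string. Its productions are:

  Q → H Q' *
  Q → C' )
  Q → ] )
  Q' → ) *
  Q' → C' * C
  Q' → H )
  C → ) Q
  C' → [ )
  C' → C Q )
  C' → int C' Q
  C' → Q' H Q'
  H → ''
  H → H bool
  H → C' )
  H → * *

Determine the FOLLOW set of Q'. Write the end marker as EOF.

In Q → H Q' *: add FIRST(*) = { * }.
In C' → Q' H Q': add FIRST(H Q') = { ), *, [, bool, int }.
In C' → Q' H Q': Q' is at the end, add FOLLOW(C') = { ), *, [, ], bool, int }.
Union: FOLLOW(Q') = { ), *, [, ], bool, int }.

{ ), *, [, ], bool, int }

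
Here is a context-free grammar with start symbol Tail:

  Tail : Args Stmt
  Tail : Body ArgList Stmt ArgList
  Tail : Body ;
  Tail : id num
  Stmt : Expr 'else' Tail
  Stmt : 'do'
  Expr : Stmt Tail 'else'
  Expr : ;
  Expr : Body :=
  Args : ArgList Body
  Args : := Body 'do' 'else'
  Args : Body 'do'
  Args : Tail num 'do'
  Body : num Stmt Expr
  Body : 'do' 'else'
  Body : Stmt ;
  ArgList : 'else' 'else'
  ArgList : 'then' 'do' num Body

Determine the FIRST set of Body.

{ 'do', ;, num }

Body : num Stmt Expr contributes {num}.
Body : 'do' 'else' contributes {'do'}.
From Body : Stmt ;: add FIRST(Stmt) = { 'do', ;, num }.
Union: FIRST(Body) = { 'do', ;, num }.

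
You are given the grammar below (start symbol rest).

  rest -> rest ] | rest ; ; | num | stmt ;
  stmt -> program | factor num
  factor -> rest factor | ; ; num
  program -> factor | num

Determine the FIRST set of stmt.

{ ;, num }

From stmt -> program: add FIRST(program) = { ;, num }.
From stmt -> factor num: add FIRST(factor) = { ;, num }.
Union: FIRST(stmt) = { ;, num }.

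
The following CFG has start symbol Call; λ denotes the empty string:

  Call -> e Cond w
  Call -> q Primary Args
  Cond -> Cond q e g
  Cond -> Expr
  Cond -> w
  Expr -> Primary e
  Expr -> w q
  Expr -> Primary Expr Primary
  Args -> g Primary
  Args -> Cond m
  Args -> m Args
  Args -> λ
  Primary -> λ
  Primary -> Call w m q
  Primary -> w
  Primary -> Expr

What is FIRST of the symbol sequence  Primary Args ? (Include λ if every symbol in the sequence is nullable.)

{ e, g, m, q, w, λ }

Add FIRST(Primary)\{λ} = { e, q, w }; Primary is nullable, continue.
Add FIRST(Args)\{λ} = { e, g, m, q, w }; Args is nullable, continue.
Every symbol is nullable, so include λ.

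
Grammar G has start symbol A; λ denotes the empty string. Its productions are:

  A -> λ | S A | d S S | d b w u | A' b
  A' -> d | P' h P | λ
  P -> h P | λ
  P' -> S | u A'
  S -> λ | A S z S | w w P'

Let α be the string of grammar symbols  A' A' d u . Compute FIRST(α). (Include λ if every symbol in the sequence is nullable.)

Add FIRST(A')\{λ} = { b, d, h, u, w, z }; A' is nullable, continue.
Add FIRST(A')\{λ} = { b, d, h, u, w, z }; A' is nullable, continue.
d is a terminal; add {d} and stop.

{ b, d, h, u, w, z }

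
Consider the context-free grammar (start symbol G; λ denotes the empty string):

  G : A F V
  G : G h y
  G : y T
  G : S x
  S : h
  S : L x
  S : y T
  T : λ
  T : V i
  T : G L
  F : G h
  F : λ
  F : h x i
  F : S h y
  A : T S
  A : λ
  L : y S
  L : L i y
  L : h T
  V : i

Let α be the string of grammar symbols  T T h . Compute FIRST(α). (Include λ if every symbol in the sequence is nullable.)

Add FIRST(T)\{λ} = { h, i, y }; T is nullable, continue.
Add FIRST(T)\{λ} = { h, i, y }; T is nullable, continue.
h is a terminal; add {h} and stop.

{ h, i, y }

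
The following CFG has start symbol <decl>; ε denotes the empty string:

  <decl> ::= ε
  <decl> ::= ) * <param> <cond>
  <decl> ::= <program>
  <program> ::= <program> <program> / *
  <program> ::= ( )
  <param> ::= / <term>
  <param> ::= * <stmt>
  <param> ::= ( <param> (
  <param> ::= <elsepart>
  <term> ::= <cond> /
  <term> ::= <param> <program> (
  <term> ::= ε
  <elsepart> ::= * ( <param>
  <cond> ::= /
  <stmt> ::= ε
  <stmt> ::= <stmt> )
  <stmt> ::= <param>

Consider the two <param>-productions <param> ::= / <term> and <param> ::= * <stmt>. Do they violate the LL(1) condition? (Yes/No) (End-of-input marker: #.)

FIRST(/ <term>) = { / } and FIRST(* <stmt>) = { * }.
The FIRST sets are disjoint and neither alternative is nullable — no conflict.

No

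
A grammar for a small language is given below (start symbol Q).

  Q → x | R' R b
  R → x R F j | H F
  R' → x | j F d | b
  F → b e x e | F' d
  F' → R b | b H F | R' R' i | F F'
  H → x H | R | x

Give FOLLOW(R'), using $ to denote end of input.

{ b, i, j, x }

In Q → R' R b: add FIRST(R b) = { x }.
In F' → R' R' i: add FIRST(R' i) = { b, j, x }.
In F' → R' R' i: add FIRST(i) = { i }.
Union: FOLLOW(R') = { b, i, j, x }.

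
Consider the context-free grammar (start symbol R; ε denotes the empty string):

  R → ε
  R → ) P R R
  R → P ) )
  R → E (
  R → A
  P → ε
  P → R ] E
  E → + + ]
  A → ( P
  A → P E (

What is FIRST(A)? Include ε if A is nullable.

{ (, ), +, ] }

A → ( P contributes {(}.
From A → P E (: P nullable, take FIRST(P) ∪ FIRST(E) = { (, ), +, ] }.
Union: FIRST(A) = { (, ), +, ] }.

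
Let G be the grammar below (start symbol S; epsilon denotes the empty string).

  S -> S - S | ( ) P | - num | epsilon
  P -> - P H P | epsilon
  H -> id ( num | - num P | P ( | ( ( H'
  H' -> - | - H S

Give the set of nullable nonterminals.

{ P, S }

Directly nullable (have an epsilon-production): S, P.
No other nonterminal has a production whose RHS symbols are all nullable.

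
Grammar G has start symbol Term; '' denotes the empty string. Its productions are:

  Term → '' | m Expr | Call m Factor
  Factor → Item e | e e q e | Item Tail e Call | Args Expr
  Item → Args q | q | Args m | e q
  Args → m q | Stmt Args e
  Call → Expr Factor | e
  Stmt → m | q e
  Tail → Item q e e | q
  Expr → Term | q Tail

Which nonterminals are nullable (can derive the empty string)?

Directly nullable (have an ''-production): Term.
Expr → Term with every symbol nullable, so Expr is nullable.
No other nonterminal has a production whose RHS symbols are all nullable.

{ Expr, Term }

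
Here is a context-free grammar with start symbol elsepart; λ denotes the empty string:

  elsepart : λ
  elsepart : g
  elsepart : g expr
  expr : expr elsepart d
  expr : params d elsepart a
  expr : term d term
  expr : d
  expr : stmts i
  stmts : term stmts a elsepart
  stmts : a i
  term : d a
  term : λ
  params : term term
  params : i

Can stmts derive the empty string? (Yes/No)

Nullable nonterminals: elsepart, params, term.
No production of stmts has an RHS whose symbols are all nullable, so stmts is not nullable.

No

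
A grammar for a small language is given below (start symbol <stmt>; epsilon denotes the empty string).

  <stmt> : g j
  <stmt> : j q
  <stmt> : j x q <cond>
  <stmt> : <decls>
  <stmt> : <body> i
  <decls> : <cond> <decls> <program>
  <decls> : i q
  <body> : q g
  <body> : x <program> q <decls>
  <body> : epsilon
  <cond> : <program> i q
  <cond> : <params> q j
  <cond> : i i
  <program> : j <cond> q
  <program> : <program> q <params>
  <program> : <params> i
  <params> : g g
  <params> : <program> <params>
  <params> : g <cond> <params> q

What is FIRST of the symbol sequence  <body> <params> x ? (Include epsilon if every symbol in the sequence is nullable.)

{ g, j, q, x }

Add FIRST(<body>)\{epsilon} = { q, x }; <body> is nullable, continue.
Add FIRST(<params>) = { g, j }; <params> is not nullable, stop.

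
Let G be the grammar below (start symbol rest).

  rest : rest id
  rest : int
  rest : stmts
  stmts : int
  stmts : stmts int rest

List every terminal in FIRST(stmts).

{ int }

stmts : int contributes {int}.
From stmts : stmts int rest: add FIRST(stmts) = { int }.
Union: FIRST(stmts) = { int }.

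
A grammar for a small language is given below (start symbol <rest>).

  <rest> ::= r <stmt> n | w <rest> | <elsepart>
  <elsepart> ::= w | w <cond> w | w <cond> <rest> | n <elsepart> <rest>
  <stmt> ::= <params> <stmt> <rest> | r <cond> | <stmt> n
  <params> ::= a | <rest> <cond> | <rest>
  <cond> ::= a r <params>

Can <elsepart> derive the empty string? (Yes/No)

No nonterminal in this grammar is nullable.
No production of <elsepart> has an RHS whose symbols are all nullable, so <elsepart> is not nullable.

No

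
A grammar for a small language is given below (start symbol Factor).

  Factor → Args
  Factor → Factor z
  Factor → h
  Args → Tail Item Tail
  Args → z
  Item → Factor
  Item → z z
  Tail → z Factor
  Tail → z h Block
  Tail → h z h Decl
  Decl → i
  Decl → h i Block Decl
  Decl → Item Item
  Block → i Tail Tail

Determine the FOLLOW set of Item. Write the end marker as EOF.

{ EOF, h, i, z }

In Args → Tail Item Tail: add FIRST(Tail) = { h, z }.
In Decl → Item Item: add FIRST(Item) = { h, z }.
In Decl → Item Item: Item is at the end, add FOLLOW(Decl) = { EOF, h, i, z }.
Union: FOLLOW(Item) = { EOF, h, i, z }.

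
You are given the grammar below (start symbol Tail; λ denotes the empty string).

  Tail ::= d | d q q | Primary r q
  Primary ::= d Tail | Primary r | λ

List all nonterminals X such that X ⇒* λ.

{ Primary }

Directly nullable (have an λ-production): Primary.
No other nonterminal has a production whose RHS symbols are all nullable.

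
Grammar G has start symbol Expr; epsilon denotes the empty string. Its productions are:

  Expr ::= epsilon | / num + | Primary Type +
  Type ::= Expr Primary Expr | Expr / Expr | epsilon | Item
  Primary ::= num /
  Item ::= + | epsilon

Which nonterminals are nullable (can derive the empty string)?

{ Expr, Item, Type }

Directly nullable (have an epsilon-production): Expr, Type, Item.
No other nonterminal has a production whose RHS symbols are all nullable.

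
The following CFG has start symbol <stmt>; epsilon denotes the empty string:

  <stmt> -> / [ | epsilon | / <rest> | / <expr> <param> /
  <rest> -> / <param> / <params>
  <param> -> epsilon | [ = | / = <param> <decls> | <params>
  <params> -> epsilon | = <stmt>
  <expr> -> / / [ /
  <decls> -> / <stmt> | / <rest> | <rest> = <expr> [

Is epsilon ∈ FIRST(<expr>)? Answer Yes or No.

No

Nullable nonterminals: <param>, <params>, <stmt>.
No production of <expr> has an RHS whose symbols are all nullable, so <expr> is not nullable.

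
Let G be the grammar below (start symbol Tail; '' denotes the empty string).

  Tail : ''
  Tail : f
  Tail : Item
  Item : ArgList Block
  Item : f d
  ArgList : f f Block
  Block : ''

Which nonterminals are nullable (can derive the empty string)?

Directly nullable (have an ''-production): Tail, Block.
No other nonterminal has a production whose RHS symbols are all nullable.

{ Block, Tail }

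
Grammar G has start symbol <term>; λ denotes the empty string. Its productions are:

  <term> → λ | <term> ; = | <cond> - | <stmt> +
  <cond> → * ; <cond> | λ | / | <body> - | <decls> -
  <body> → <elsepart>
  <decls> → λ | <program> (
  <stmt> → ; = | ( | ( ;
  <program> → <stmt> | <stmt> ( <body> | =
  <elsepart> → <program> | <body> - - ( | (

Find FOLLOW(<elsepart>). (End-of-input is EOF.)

In <body> → <elsepart>: <elsepart> is at the end, add FOLLOW(<body>) = { (, - }.
Union: FOLLOW(<elsepart>) = { (, - }.

{ (, - }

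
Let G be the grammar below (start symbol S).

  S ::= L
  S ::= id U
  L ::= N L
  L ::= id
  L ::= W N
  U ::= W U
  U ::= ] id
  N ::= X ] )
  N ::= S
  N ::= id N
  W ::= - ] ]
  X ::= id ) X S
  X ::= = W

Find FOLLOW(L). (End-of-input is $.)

In S ::= L: L is at the end, add FOLLOW(S) = { $, -, =, ], id }.
In L ::= N L: L is at the end, add FOLLOW(L) = { $, -, =, ], id }.
Union: FOLLOW(L) = { $, -, =, ], id }.

{ $, -, =, ], id }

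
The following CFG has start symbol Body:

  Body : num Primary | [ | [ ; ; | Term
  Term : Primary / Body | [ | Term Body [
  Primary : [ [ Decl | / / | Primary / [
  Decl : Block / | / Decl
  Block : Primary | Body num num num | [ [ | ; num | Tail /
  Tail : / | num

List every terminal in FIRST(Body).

Body : num Primary contributes {num}.
Body : [ contributes {[}.
Body : [ ; ; contributes {[}.
From Body : Term: add FIRST(Term) = { /, [ }.
Union: FIRST(Body) = { /, [, num }.

{ /, [, num }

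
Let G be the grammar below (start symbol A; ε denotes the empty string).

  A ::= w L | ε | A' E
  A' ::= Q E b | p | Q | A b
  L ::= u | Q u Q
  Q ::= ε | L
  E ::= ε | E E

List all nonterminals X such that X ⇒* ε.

Directly nullable (have an ε-production): A, Q, E.
A' ::= Q with every symbol nullable, so A' is nullable.
No other nonterminal has a production whose RHS symbols are all nullable.

{ A, A', E, Q }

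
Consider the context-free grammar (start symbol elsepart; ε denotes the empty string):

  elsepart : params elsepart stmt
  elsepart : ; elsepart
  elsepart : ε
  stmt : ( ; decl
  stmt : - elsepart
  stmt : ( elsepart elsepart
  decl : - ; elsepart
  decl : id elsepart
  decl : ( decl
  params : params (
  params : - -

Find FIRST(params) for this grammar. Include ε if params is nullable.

{ - }

From params : params (: add FIRST(params) = { - }.
params : - - contributes {-}.
Union: FIRST(params) = { - }.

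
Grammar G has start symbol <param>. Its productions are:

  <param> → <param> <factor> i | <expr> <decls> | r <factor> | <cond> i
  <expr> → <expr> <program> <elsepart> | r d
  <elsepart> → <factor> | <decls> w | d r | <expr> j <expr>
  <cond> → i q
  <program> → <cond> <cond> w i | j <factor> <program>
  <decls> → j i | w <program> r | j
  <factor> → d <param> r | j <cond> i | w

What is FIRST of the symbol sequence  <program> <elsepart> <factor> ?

{ i, j }

Add FIRST(<program>) = { i, j }; <program> is not nullable, stop.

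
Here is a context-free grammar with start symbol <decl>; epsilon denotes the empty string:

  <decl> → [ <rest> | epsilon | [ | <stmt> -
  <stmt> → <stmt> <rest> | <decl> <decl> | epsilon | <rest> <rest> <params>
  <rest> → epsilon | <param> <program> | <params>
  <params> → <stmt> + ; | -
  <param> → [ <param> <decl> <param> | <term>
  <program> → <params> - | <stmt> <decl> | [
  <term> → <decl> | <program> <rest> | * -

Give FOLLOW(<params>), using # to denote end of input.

In <stmt> → <rest> <rest> <params>: <params> is at the end, add FOLLOW(<stmt>) = { #, *, +, -, [ }.
In <rest> → <params>: <params> is at the end, add FOLLOW(<rest>) = { #, *, +, -, [ }.
In <program> → <params> -: add FIRST(-) = { - }.
Union: FOLLOW(<params>) = { #, *, +, -, [ }.

{ #, *, +, -, [ }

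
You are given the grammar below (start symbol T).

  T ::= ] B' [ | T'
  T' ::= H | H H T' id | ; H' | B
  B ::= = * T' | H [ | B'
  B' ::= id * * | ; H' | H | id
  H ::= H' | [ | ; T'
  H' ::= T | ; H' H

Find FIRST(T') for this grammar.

From T' ::= H: add FIRST(H) = { ;, =, [, ], id }.
From T' ::= H H T' id: add FIRST(H) = { ;, =, [, ], id }.
T' ::= ; H' contributes {;}.
From T' ::= B: add FIRST(B) = { ;, =, [, ], id }.
Union: FIRST(T') = { ;, =, [, ], id }.

{ ;, =, [, ], id }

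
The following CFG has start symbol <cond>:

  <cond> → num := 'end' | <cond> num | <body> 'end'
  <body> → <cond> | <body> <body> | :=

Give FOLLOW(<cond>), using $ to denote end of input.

{ $, 'end', :=, num }

<cond> is the start symbol, so $ ∈ FOLLOW(<cond>).
In <cond> → <cond> num: add FIRST(num) = { num }.
In <body> → <cond>: <cond> is at the end, add FOLLOW(<body>) = { 'end', :=, num }.
Union: FOLLOW(<cond>) = { $, 'end', :=, num }.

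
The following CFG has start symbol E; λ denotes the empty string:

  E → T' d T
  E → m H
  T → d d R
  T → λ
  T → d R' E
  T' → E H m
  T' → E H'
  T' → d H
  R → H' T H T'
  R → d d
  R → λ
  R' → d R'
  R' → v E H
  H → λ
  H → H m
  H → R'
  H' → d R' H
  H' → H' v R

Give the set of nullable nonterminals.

Directly nullable (have an λ-production): T, R, H.
No other nonterminal has a production whose RHS symbols are all nullable.

{ H, R, T }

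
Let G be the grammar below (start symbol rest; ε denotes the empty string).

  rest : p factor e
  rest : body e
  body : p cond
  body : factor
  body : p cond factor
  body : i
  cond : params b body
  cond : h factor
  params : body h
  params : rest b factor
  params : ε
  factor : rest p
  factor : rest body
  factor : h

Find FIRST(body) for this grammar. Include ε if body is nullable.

body : p cond contributes {p}.
From body : factor: add FIRST(factor) = { h, i, p }.
body : p cond factor contributes {p}.
body : i contributes {i}.
Union: FIRST(body) = { h, i, p }.

{ h, i, p }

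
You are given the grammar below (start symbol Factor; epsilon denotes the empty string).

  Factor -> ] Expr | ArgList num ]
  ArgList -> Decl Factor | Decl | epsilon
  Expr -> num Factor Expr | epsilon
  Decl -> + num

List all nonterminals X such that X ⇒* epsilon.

Directly nullable (have an epsilon-production): ArgList, Expr.
No other nonterminal has a production whose RHS symbols are all nullable.

{ ArgList, Expr }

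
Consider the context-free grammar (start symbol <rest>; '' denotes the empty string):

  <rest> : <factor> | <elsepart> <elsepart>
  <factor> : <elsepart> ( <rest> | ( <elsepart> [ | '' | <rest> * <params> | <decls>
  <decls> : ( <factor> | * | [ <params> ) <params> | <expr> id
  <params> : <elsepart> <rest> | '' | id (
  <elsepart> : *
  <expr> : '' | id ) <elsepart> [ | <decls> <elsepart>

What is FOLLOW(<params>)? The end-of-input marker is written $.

In <factor> : <rest> * <params>: <params> is at the end, add FOLLOW(<factor>) = { $, ), * }.
In <decls> : [ <params> ) <params>: add FIRST() <params>) = { ) }.
In <decls> : [ <params> ) <params>: <params> is at the end, add FOLLOW(<decls>) = { $, ), * }.
Union: FOLLOW(<params>) = { $, ), * }.

{ $, ), * }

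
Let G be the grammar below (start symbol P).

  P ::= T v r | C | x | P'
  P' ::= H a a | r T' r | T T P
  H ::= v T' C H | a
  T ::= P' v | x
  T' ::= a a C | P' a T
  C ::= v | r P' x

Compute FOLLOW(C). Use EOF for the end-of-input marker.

In P ::= C: C is at the end, add FOLLOW(P) = { EOF, a, v, x }.
In H ::= v T' C H: add FIRST(H) = { a, v }.
In T' ::= a a C: C is at the end, add FOLLOW(T') = { r, v }.
Union: FOLLOW(C) = { EOF, a, r, v, x }.

{ EOF, a, r, v, x }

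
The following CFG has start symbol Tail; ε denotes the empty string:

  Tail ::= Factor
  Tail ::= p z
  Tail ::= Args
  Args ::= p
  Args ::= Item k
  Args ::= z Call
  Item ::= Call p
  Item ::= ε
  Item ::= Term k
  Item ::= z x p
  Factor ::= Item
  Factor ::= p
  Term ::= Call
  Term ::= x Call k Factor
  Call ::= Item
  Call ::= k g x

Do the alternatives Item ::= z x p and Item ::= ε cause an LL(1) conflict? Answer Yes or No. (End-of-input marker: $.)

FIRST(z x p) = { z } and FIRST(ε) = { ε }.
The second is nullable but FOLLOW(Item) = { $, k, p } is disjoint from FIRST of the first.

No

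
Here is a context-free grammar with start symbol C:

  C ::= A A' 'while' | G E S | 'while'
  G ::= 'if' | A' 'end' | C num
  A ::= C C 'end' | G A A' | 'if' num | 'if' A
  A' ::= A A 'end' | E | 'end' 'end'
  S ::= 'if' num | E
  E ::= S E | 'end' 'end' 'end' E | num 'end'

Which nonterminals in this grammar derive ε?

No nonterminal has an empty production or an RHS whose symbols are all nullable.

{ } (none)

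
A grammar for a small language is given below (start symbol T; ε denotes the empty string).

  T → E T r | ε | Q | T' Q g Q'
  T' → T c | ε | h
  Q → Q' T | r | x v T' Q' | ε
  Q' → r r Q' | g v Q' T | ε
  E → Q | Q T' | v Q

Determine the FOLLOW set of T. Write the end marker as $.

T is the start symbol, so $ ∈ FOLLOW(T).
In T → E T r: add FIRST(r) = { r }.
In T' → T c: add FIRST(c) = { c }.
In Q → Q' T: T is at the end, add FOLLOW(Q) = { $, c, g, h, r, v, x }.
In Q' → g v Q' T: T is at the end, add FOLLOW(Q') = { $, c, g, h, r, v, x }.
Union: FOLLOW(T) = { $, c, g, h, r, v, x }.

{ $, c, g, h, r, v, x }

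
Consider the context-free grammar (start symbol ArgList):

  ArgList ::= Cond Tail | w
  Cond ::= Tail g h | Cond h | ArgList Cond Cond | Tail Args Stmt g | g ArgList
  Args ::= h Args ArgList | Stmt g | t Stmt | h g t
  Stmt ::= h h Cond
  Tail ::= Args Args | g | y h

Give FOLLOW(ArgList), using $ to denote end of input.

ArgList is the start symbol, so $ ∈ FOLLOW(ArgList).
In Cond ::= ArgList Cond Cond: add FIRST(Cond Cond) = { g, h, t, w, y }.
In Cond ::= g ArgList: ArgList is at the end, add FOLLOW(Cond) = { $, g, h, t, w, y }.
In Args ::= h Args ArgList: ArgList is at the end, add FOLLOW(Args) = { $, g, h, t, w, y }.
Union: FOLLOW(ArgList) = { $, g, h, t, w, y }.

{ $, g, h, t, w, y }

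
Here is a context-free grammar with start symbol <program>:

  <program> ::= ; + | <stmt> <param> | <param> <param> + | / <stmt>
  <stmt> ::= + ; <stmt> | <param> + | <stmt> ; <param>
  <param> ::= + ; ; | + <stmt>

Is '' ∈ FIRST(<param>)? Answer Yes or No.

No

No nonterminal in this grammar is nullable.
No production of <param> has an RHS whose symbols are all nullable, so <param> is not nullable.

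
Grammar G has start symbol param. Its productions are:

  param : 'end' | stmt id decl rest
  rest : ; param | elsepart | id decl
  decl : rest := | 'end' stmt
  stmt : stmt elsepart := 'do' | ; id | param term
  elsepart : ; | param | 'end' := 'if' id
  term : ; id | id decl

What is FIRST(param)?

param : 'end' contributes {'end'}.
From param : stmt id decl rest: add FIRST(stmt) = { 'end', ; }.
Union: FIRST(param) = { 'end', ; }.

{ 'end', ; }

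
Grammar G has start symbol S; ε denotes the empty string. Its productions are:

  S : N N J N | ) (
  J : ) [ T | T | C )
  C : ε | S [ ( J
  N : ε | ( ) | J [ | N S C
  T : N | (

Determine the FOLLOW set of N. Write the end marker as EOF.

In S : N N J N: add FIRST(N J N)\{ε} = { (, ), [ }.
  Since N J N is nullable, also add FOLLOW(S) = { EOF, (, ), [ }.
In S : N N J N: add FIRST(J N)\{ε} = { (, ), [ }.
  Since J N is nullable, also add FOLLOW(S) = { EOF, (, ), [ }.
In S : N N J N: N is at the end, add FOLLOW(S) = { EOF, (, ), [ }.
In N : N S C: add FIRST(S C)\{ε} = { (, ), [ }.
  Since S C is nullable, also add FOLLOW(N) = { EOF, (, ), [ }.
In T : N: N is at the end, add FOLLOW(T) = { EOF, (, ), [ }.
Union: FOLLOW(N) = { EOF, (, ), [ }.

{ EOF, (, ), [ }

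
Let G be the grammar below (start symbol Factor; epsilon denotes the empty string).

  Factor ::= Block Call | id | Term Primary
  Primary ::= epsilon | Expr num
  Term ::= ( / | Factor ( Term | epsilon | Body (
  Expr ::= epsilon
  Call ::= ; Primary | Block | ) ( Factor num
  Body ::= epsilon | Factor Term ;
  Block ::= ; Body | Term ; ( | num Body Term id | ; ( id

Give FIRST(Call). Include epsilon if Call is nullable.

{ (, ), ;, id, num }

Call ::= ; Primary contributes {;}.
From Call ::= Block: add FIRST(Block) = { (, ;, id, num }.
Call ::= ) ( Factor num contributes {)}.
Union: FIRST(Call) = { (, ), ;, id, num }.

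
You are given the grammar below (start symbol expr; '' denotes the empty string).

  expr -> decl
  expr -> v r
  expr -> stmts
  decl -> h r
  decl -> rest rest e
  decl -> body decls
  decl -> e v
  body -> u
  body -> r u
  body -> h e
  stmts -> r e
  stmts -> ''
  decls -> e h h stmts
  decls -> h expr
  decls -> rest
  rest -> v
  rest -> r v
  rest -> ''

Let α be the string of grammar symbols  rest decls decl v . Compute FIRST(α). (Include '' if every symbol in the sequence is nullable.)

Add FIRST(rest)\{''} = { r, v }; rest is nullable, continue.
Add FIRST(decls)\{''} = { e, h, r, v }; decls is nullable, continue.
Add FIRST(decl) = { e, h, r, u, v }; decl is not nullable, stop.

{ e, h, r, u, v }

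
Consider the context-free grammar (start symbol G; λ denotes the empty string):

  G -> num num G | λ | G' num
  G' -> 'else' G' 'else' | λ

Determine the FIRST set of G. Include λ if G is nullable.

{ 'else', num, λ }

G -> num num G contributes {num}.
G -> λ contributes λ.
From G -> G' num: G' nullable, take FIRST(G') ∪ {num} = { 'else', num }.
Union: FIRST(G) = { 'else', num, λ }.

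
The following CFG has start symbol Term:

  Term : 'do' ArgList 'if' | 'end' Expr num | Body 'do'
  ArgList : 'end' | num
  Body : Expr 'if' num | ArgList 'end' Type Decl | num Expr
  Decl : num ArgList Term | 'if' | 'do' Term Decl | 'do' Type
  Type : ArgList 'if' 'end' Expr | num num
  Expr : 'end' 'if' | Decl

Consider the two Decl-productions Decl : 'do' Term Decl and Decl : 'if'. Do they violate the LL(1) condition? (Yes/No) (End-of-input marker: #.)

FIRST('do' Term Decl) = { 'do' } and FIRST('if') = { 'if' }.
The FIRST sets are disjoint and neither alternative is nullable — no conflict.

No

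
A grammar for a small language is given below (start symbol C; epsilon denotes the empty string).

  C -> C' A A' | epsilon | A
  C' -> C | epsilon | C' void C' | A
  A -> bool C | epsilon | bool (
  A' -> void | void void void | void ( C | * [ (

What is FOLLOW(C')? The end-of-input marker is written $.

{ *, bool, void }

In C -> C' A A': add FIRST(A A') = { *, bool, void }.
In C' -> C' void C': add FIRST(void C') = { void }.
In C' -> C' void C': C' is at the end, add FOLLOW(C') = { *, bool, void }.
Union: FOLLOW(C') = { *, bool, void }.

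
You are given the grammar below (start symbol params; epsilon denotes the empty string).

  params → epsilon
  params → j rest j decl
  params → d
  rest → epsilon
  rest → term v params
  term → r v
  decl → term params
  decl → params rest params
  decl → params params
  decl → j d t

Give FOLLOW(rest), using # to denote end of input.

{ #, d, j, r }

In params → j rest j decl: add FIRST(j decl) = { j }.
In decl → params rest params: add FIRST(params)\{epsilon} = { d, j }.
  Since params is nullable, also add FOLLOW(decl) = { #, d, j, r }.
Union: FOLLOW(rest) = { #, d, j, r }.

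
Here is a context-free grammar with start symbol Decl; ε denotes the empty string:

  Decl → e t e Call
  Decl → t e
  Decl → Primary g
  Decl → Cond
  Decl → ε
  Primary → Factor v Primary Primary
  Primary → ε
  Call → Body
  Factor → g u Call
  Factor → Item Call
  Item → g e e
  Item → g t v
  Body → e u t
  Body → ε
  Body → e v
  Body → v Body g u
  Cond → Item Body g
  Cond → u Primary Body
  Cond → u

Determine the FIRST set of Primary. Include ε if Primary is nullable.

{ g, ε }

From Primary → Factor v Primary Primary: add FIRST(Factor) = { g }.
Primary → ε contributes ε.
Union: FIRST(Primary) = { g, ε }.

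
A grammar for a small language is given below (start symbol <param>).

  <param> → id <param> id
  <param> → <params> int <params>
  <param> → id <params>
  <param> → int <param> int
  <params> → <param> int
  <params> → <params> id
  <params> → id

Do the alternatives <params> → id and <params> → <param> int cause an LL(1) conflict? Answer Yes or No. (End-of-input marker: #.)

FIRST(id) = { id } and FIRST(<param> int) = { id, int }.
Both contain id, so the two alternatives are not disjoint — LL(1) conflict.

Yes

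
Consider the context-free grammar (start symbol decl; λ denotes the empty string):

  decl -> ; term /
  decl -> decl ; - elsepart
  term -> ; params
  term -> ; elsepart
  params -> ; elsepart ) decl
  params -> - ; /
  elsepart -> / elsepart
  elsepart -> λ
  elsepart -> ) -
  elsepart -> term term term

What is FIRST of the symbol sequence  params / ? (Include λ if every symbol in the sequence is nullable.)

{ -, ; }

Add FIRST(params) = { -, ; }; params is not nullable, stop.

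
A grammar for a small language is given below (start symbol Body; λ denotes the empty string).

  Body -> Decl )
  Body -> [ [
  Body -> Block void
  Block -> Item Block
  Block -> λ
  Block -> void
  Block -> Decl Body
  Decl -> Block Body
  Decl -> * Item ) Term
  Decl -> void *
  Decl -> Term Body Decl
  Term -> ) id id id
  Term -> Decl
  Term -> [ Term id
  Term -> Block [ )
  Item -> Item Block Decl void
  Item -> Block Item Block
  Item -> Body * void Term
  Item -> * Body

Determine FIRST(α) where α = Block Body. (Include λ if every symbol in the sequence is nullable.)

Add FIRST(Block)\{λ} = { ), *, [, void }; Block is nullable, continue.
Add FIRST(Body) = { ), *, [, void }; Body is not nullable, stop.

{ ), *, [, void }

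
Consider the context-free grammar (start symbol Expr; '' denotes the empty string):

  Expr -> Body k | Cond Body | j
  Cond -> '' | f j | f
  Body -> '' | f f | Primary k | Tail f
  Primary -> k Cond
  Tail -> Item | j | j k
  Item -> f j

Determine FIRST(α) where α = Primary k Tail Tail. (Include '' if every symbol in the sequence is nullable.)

{ k }

Add FIRST(Primary) = { k }; Primary is not nullable, stop.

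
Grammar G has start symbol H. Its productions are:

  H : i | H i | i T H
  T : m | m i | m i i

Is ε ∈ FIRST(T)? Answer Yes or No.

No

No nonterminal in this grammar is nullable.
No production of T has an RHS whose symbols are all nullable, so T is not nullable.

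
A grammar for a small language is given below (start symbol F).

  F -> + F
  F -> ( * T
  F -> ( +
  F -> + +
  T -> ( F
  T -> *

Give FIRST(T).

T -> ( F contributes {(}.
T -> * contributes {*}.
Union: FIRST(T) = { (, * }.

{ (, * }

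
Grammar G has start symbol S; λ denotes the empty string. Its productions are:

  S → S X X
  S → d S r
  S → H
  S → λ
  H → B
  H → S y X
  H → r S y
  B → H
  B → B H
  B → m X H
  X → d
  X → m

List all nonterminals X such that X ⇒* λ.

{ S }

Directly nullable (have an λ-production): S.
No other nonterminal has a production whose RHS symbols are all nullable.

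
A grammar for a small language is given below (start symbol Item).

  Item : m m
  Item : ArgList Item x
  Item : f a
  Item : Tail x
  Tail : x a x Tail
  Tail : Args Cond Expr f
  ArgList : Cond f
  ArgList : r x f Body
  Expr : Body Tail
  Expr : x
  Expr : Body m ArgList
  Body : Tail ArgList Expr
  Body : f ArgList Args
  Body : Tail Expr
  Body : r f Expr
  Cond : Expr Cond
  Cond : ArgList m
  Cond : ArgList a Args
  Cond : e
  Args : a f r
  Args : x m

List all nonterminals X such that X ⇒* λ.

No nonterminal has an empty production or an RHS whose symbols are all nullable.

{ } (none)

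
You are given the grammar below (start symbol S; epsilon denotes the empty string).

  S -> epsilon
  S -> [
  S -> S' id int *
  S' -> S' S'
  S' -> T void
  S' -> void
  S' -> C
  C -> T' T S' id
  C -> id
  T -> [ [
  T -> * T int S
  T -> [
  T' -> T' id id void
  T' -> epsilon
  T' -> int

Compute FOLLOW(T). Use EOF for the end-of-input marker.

In S' -> T void: add FIRST(void) = { void }.
In C -> T' T S' id: add FIRST(S' id) = { *, [, id, int, void }.
In T -> * T int S: add FIRST(int S) = { int }.
Union: FOLLOW(T) = { *, [, id, int, void }.

{ *, [, id, int, void }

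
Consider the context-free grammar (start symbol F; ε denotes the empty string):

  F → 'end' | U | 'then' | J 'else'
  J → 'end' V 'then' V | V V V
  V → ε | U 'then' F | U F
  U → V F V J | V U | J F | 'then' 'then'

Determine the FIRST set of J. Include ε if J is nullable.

J → 'end' V 'then' V contributes {'end'}.
From J → V V V: V, V, V nullable, take FIRST(V) ∪ FIRST(V) ∪ FIRST(V) = { 'else', 'end', 'then' }; also ε since the whole RHS is nullable.
Union: FIRST(J) = { 'else', 'end', 'then', ε }.

{ 'else', 'end', 'then', ε }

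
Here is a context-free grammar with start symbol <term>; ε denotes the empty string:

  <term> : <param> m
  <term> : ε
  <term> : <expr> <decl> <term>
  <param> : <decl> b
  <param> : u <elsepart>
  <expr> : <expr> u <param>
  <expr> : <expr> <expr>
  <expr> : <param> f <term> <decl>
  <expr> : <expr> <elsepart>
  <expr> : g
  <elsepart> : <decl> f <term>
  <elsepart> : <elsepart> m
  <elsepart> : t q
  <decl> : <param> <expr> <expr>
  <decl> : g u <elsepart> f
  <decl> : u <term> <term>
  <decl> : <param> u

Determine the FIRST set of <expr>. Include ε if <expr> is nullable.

From <expr> : <expr> u <param>: add FIRST(<expr>) = { g, u }.
From <expr> : <expr> <expr>: add FIRST(<expr>) = { g, u }.
From <expr> : <param> f <term> <decl>: add FIRST(<param>) = { g, u }.
From <expr> : <expr> <elsepart>: add FIRST(<expr>) = { g, u }.
<expr> : g contributes {g}.
Union: FIRST(<expr>) = { g, u }.

{ g, u }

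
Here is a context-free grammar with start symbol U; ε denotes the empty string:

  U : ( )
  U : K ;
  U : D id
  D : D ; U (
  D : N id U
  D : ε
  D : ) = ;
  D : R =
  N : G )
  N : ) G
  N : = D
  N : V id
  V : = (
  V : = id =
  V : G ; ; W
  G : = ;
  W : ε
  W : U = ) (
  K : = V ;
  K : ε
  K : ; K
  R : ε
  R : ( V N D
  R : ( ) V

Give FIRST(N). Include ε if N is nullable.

From N : G ): add FIRST(G) = { = }.
N : ) G contributes {)}.
N : = D contributes {=}.
From N : V id: add FIRST(V) = { = }.
Union: FIRST(N) = { ), = }.

{ ), = }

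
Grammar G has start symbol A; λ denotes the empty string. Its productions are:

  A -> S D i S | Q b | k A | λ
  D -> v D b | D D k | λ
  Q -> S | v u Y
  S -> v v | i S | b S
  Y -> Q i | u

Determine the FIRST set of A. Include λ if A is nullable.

{ b, i, k, v, λ }

From A -> S D i S: add FIRST(S) = { b, i, v }.
From A -> Q b: add FIRST(Q) = { b, i, v }.
A -> k A contributes {k}.
A -> λ contributes λ.
Union: FIRST(A) = { b, i, k, v, λ }.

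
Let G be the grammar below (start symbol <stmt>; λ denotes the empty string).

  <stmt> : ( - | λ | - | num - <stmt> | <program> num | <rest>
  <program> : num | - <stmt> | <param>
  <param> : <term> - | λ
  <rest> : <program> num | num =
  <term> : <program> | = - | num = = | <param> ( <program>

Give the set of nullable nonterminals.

Directly nullable (have an λ-production): <stmt>, <param>.
<program> : <param> with every symbol nullable, so <program> is nullable.
<term> : <program> with every symbol nullable, so <term> is nullable.
No other nonterminal has a production whose RHS symbols are all nullable.

{ <param>, <program>, <stmt>, <term> }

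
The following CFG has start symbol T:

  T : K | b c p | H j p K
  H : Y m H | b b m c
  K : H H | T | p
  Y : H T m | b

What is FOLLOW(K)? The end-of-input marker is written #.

{ #, m }

In T : K: K is at the end, add FOLLOW(T) = { #, m }.
In T : H j p K: K is at the end, add FOLLOW(T) = { #, m }.
Union: FOLLOW(K) = { #, m }.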